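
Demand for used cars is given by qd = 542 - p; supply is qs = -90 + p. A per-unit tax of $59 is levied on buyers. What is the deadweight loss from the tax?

Pre-tax equilibrium: p* = 316, q* = 226.
Tax on buyers shifts demand to qd = 542 − 1(p + 59) = 483 - p.
483 - p = -90 + p gives seller price ps = 286.5; buyers pay pb = 286.5 + 59 = 345.5.
New quantity: q = 542 − 1(345.5) = 196.5.
DWL = ½ × 59 × (226 − 196.5) = 870.25.

Deadweight loss = 870.25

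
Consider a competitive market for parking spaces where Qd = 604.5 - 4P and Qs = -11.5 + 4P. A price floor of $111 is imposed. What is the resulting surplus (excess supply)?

Equilibrium price would be P* = 77, so the floor at 111 binds.
At P = 111: Qd = 160.5, Qs = 432.5.
Surplus = 432.5 − 160.5 = 272.

Surplus = 272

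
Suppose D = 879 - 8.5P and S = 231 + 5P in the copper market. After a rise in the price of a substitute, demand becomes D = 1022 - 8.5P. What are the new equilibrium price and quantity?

Original equilibrium: P* = 48, Q* = 471.
New equilibrium: 1022 - 8.5P = 231 + 5P, so 791 = 13.5P and P' = 1582/27; Q' = 1022 − 8.5(1582/27) = 14147/27.

P' = 1582/27, Q' = 14147/27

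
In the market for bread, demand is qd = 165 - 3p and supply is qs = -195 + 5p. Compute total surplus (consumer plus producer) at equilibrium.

Total surplus = 240

Equilibrium: 165 - 3p = -195 + 5p gives p* = 45, q* = 30.
Demand choke price: p = 55; supply starts at p = 39.
CS = ½(55 − 45)(30) = 150; PS = ½(45 − 39)(30) = 90.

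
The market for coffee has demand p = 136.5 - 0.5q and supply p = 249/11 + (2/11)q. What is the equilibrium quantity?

Set the two price expressions equal: 136.5 - 0.5q = 249/11 + (2/11)q.
2505/22 = (15/22)q, so q* = 167.
p* = 136.5 − (0.5)(167) = 53.

q* = 167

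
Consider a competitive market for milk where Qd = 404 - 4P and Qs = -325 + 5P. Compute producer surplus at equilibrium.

Producer surplus = 640

Equilibrium: 404 - 4P = -325 + 5P gives P* = 81, Q* = 80.
Supply starts at P = 65 (where Qs = 0).
PS = ½(81 − 65)(80) = 640.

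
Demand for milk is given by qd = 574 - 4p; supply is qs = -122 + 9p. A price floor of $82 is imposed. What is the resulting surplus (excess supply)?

Surplus = 370

Equilibrium price would be p* = 696/13, so the floor at 82 binds.
At p = 82: qd = 246, qs = 616.
Surplus = 616 − 246 = 370.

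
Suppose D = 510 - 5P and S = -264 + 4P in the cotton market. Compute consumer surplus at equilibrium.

Equilibrium: 510 - 5P = -264 + 4P gives P* = 86, Q* = 80.
Demand choke price (D = 0): P = 102.
CS = ½(102 − 86)(80) = 640.

Consumer surplus = 640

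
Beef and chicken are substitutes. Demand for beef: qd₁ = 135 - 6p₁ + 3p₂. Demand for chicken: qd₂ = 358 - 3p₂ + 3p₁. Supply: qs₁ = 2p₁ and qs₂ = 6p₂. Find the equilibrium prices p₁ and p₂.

p₁ = 109/3, p₂ = 467/9

Market 1: 135 - 6p₁ + 3p₂ = 2p₁ → 8p₁ - 3p₂ = 135.
Market 2: 9p₂ - 3p₁ = 358.
Eliminating p₂: 9×(1) + 3×(2) gives 63p₁ = 2289, so p₁ = 109/3.
Back-substitute into (2): p₂ = (358 + 3×109/3) / 9 = 467/9.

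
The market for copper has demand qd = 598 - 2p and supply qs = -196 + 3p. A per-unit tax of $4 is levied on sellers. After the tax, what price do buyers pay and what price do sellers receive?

Pre-tax equilibrium: p* = 158.8, q* = 280.4.
Tax on sellers shifts supply to qs = -196 + 3(p − 4) = -208 + 3p.
598 - 2p = -208 + 3p gives buyer price pb = 161.2; sellers receive ps = 161.2 − 4 = 157.2.
New quantity: q = 598 − 2(161.2) = 275.6.

Buyers pay $161.2, sellers receive $157.2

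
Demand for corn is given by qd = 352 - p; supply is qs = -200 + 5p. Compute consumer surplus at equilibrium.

Consumer surplus = 33800

Equilibrium: 352 - p = -200 + 5p gives p* = 92, q* = 260.
Demand choke price (qd = 0): p = 352.
CS = ½(352 − 92)(260) = 33800.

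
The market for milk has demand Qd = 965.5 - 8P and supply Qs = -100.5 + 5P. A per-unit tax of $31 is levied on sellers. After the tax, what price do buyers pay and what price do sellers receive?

Buyers pay 1221/13, sellers receive 818/13

Pre-tax equilibrium: P* = 82, Q* = 309.5.
Tax on sellers shifts supply to Qs = -100.5 + 5(P − 31) = -255.5 + 5P.
965.5 - 8P = -255.5 + 5P gives buyer price Pb = 1221/13; sellers receive Ps = 1221/13 − 31 = 818/13.
New quantity: Q = 965.5 − 8(1221/13) = 5567/26.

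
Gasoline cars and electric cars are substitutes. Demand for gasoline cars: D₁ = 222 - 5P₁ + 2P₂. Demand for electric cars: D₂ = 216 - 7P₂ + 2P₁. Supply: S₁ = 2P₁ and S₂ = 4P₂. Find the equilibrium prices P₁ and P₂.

P₁ = 2874/73, P₂ = 1956/73

Market 1: 222 - 5P₁ + 2P₂ = 2P₁ → 7P₁ - 2P₂ = 222.
Market 2: 11P₂ - 2P₁ = 216.
Eliminating P₂: 11×(1) + 2×(2) gives 73P₁ = 2874, so P₁ = 2874/73.
Back-substitute into (2): P₂ = (216 + 2×2874/73) / 11 = 1956/73.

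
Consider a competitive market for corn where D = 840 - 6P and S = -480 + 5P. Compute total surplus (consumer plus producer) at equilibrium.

Equilibrium: 840 - 6P = -480 + 5P gives P* = 120, Q* = 120.
Demand choke price: P = 140; supply starts at P = 96.
CS = ½(140 − 120)(120) = 1200; PS = ½(120 − 96)(120) = 1440.

Total surplus = 2640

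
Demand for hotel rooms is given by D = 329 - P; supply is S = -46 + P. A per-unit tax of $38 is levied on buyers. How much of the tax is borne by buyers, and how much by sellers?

Pre-tax equilibrium: P* = 187.5, Q* = 141.5.
Tax on buyers shifts demand to D = 329 − 1(P + 38) = 291 - P.
291 - P = -46 + P gives seller price Ps = 168.5; buyers pay Pb = 168.5 + 38 = 206.5.
New quantity: Q = 329 − 1(206.5) = 122.5.
Buyer burden = 206.5 − 187.5 = 19; seller burden = 187.5 − 168.5 = 19.

Buyers bear $19, sellers bear $19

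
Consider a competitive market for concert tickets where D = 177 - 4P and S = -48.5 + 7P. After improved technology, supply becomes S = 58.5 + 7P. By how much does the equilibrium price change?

ΔP = -107/11

Original equilibrium: P* = 20.5, Q* = 95.
New equilibrium: 177 - 4P = 58.5 + 7P, so 118.5 = 11P and P' = 237/22; Q' = 177 − 4(237/22) = 1473/11.
Change in price: 237/22 − 20.5 = -107/11.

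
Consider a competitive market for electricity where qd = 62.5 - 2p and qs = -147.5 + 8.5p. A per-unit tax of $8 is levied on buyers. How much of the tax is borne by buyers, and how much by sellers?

Pre-tax equilibrium: p* = 20, q* = 22.5.
Tax on buyers shifts demand to qd = 62.5 − 2(p + 8) = 46.5 - 2p.
46.5 - 2p = -147.5 + 8.5p gives seller price ps = 388/21; buyers pay pb = 388/21 + 8 = 556/21.
New quantity: q = 62.5 − 2(556/21) = 401/42.
Buyer burden = 556/21 − 20 = 136/21; seller burden = 20 − 388/21 = 32/21.

Buyers bear 136/21, sellers bear 32/21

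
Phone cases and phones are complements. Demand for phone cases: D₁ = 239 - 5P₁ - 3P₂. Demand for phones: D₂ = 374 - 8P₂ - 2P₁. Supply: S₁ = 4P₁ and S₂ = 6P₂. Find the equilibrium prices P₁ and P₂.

P₁ = 278/15, P₂ = 361/15

Market 1: 239 - 5P₁ - 3P₂ = 4P₁ → 9P₁ + 3P₂ = 239.
Market 2: 14P₂ + 2P₁ = 374.
Eliminating P₂: 14×(1) − 3×(2) gives 120P₁ = 2224, so P₁ = 278/15.
Back-substitute into (2): P₂ = (374 − 2×278/15) / 14 = 361/15.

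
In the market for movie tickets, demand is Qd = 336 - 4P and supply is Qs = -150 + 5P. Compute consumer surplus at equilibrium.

Equilibrium: 336 - 4P = -150 + 5P gives P* = 54, Q* = 120.
Demand choke price (Qd = 0): P = 84.
CS = ½(84 − 54)(120) = 1800.

Consumer surplus = 1800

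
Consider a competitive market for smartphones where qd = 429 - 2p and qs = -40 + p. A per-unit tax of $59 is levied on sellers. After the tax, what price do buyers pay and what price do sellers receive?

Buyers pay $176, sellers receive $117

Pre-tax equilibrium: p* = 469/3, q* = 349/3.
Tax on sellers shifts supply to qs = -40 + 1(p − 59) = -99 + p.
429 - 2p = -99 + p gives buyer price pb = 176; sellers receive ps = 176 − 59 = 117.
New quantity: q = 429 − 2(176) = 77.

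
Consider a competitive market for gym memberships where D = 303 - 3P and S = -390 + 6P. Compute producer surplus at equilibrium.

Equilibrium: 303 - 3P = -390 + 6P gives P* = 77, Q* = 72.
Supply starts at P = 65 (where S = 0).
PS = ½(77 − 65)(72) = 432.

Producer surplus = 432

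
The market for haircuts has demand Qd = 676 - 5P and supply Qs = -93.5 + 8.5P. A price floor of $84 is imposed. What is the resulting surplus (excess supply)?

Surplus = 364.5

Equilibrium price would be P* = 57, so the floor at 84 binds.
At P = 84: Qd = 256, Qs = 620.5.
Surplus = 620.5 − 256 = 364.5.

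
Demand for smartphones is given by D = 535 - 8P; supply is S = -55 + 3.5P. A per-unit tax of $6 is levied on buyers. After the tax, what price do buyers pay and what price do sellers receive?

Pre-tax equilibrium: P* = 1180/23, Q* = 2865/23.
Tax on buyers shifts demand to D = 535 − 8(P + 6) = 487 - 8P.
487 - 8P = -55 + 3.5P gives seller price Ps = 1084/23; buyers pay Pb = 1084/23 + 6 = 1222/23.
New quantity: Q = 535 − 8(1222/23) = 2529/23.

Buyers pay 1222/23, sellers receive 1084/23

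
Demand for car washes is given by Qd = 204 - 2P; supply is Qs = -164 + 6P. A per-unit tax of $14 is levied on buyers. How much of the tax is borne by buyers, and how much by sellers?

Buyers bear $10.5, sellers bear $3.5

Pre-tax equilibrium: P* = 46, Q* = 112.
Tax on buyers shifts demand to Qd = 204 − 2(P + 14) = 176 - 2P.
176 - 2P = -164 + 6P gives seller price Ps = 42.5; buyers pay Pb = 42.5 + 14 = 56.5.
New quantity: Q = 204 − 2(56.5) = 91.
Buyer burden = 56.5 − 46 = 10.5; seller burden = 46 − 42.5 = 3.5.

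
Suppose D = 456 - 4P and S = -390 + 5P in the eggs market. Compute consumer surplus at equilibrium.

Equilibrium: 456 - 4P = -390 + 5P gives P* = 94, Q* = 80.
Demand choke price (D = 0): P = 114.
CS = ½(114 − 94)(80) = 800.

Consumer surplus = 800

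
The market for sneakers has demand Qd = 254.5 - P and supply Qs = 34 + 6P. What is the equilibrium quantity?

Q* = 223

Set Qd = Qs: 254.5 - P = 34 + 6P.
220.5 = 7P, so P* = 31.5.
Q* = 254.5 − 1(31.5) = 223.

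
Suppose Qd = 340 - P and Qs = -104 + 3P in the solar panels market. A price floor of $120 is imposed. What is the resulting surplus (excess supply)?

Surplus = 36

Equilibrium price would be P* = 111, so the floor at 120 binds.
At P = 120: Qd = 220, Qs = 256.
Surplus = 256 − 220 = 36.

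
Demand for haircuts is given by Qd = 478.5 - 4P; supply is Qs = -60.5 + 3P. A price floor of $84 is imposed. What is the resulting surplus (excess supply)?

Equilibrium price would be P* = 77, so the floor at 84 binds.
At P = 84: Qd = 142.5, Qs = 191.5.
Surplus = 191.5 − 142.5 = 49.

Surplus = 49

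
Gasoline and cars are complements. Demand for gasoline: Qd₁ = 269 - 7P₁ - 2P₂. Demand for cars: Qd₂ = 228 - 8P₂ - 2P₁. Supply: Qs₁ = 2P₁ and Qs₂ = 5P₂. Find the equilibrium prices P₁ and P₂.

Market 1: 269 - 7P₁ - 2P₂ = 2P₁ → 9P₁ + 2P₂ = 269.
Market 2: 13P₂ + 2P₁ = 228.
Eliminating P₂: 13×(1) − 2×(2) gives 113P₁ = 3041, so P₁ = 3041/113.
Back-substitute into (2): P₂ = (228 − 2×3041/113) / 13 = 1514/113.

P₁ = 3041/113, P₂ = 1514/113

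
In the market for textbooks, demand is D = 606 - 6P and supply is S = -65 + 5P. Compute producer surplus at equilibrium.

Producer surplus = 5760

Equilibrium: 606 - 6P = -65 + 5P gives P* = 61, Q* = 240.
Supply starts at P = 13 (where S = 0).
PS = ½(61 − 13)(240) = 5760.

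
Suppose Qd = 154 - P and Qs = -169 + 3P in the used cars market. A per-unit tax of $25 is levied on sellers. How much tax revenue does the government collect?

Pre-tax equilibrium: P* = 80.75, Q* = 73.25.
Tax on sellers shifts supply to Qs = -169 + 3(P − 25) = -244 + 3P.
154 - P = -244 + 3P gives buyer price Pb = 99.5; sellers receive Ps = 99.5 − 25 = 74.5.
New quantity: Q = 154 − 1(99.5) = 54.5.
Revenue = 25 × 54.5 = 1362.5.

Tax revenue = 1362.5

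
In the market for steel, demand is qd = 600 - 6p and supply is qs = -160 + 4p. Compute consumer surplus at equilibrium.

Consumer surplus = 1728

Equilibrium: 600 - 6p = -160 + 4p gives p* = 76, q* = 144.
Demand choke price (qd = 0): p = 100.
CS = ½(100 − 76)(144) = 1728.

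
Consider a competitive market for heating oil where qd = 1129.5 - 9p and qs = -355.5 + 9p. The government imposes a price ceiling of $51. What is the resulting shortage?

Equilibrium price would be p* = 82.5, so the ceiling at 51 binds.
At p = 51: qd = 1129.5 − 9(51) = 670.5, qs = -355.5 + 9(51) = 103.5.
Shortage = 670.5 − 103.5 = 567.

Shortage = 567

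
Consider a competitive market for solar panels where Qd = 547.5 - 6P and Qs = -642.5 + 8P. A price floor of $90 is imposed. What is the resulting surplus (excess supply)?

Equilibrium price would be P* = 85, so the floor at 90 binds.
At P = 90: Qd = 7.5, Qs = 77.5.
Surplus = 77.5 − 7.5 = 70.

Surplus = 70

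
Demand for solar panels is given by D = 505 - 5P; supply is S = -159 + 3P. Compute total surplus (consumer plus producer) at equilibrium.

Total surplus = 2160

Equilibrium: 505 - 5P = -159 + 3P gives P* = 83, Q* = 90.
Demand choke price: P = 101; supply starts at P = 53.
CS = ½(101 − 83)(90) = 810; PS = ½(83 − 53)(90) = 1350.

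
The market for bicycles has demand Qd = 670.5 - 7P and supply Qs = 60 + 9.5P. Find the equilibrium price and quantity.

P* = 37, Q* = 411.5

Set Qd = Qs: 670.5 - 7P = 60 + 9.5P.
610.5 = 16.5P, so P* = 37.
Q* = 670.5 − 7(37) = 411.5.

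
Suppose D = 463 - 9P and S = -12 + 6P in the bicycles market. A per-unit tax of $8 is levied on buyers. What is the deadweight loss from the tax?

Deadweight loss = 115.2

Pre-tax equilibrium: P* = 95/3, Q* = 178.
Tax on buyers shifts demand to D = 463 − 9(P + 8) = 391 - 9P.
391 - 9P = -12 + 6P gives seller price Ps = 403/15; buyers pay Pb = 403/15 + 8 = 523/15.
New quantity: Q = 463 − 9(523/15) = 149.2.
DWL = ½ × 8 × (178 − 149.2) = 115.2.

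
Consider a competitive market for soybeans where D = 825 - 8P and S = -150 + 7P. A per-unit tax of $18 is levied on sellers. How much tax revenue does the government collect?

Pre-tax equilibrium: P* = 65, Q* = 305.
Tax on sellers shifts supply to S = -150 + 7(P − 18) = -276 + 7P.
825 - 8P = -276 + 7P gives buyer price Pb = 73.4; sellers receive Ps = 73.4 − 18 = 55.4.
New quantity: Q = 825 − 8(73.4) = 237.8.
Revenue = 18 × 237.8 = 4280.4.

Tax revenue = 4280.4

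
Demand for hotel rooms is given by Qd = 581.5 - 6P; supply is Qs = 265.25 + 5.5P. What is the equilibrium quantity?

Set Qd = Qs: 581.5 - 6P = 265.25 + 5.5P.
316.25 = 11.5P, so P* = 27.5.
Q* = 581.5 − 6(27.5) = 416.5.

Q* = 416.5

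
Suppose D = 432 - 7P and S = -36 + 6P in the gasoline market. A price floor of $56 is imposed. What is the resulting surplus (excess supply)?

Surplus = 260

Equilibrium price would be P* = 36, so the floor at 56 binds.
At P = 56: D = 40, S = 300.
Surplus = 300 − 40 = 260.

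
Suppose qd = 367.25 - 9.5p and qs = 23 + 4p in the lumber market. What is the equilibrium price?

Set qd = qs: 367.25 - 9.5p = 23 + 4p.
344.25 = 13.5p, so p* = 25.5.
q* = 367.25 − 9.5(25.5) = 125.

p* = 25.5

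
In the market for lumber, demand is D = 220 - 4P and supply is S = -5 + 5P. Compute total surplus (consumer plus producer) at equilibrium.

Total surplus = 3240

Equilibrium: 220 - 4P = -5 + 5P gives P* = 25, Q* = 120.
Demand choke price: P = 55; supply starts at P = 1.
CS = ½(55 − 25)(120) = 1800; PS = ½(25 − 1)(120) = 1440.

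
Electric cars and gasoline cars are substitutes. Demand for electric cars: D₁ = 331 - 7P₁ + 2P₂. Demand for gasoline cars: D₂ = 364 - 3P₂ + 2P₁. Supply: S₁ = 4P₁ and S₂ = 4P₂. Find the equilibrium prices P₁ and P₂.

P₁ = 3045/73, P₂ = 4666/73

Market 1: 331 - 7P₁ + 2P₂ = 4P₁ → 11P₁ - 2P₂ = 331.
Market 2: 7P₂ - 2P₁ = 364.
Eliminating P₂: 7×(1) + 2×(2) gives 73P₁ = 3045, so P₁ = 3045/73.
Back-substitute into (2): P₂ = (364 + 2×3045/73) / 7 = 4666/73.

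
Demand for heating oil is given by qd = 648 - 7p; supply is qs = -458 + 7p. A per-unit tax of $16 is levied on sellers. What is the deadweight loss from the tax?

Deadweight loss = 448

Pre-tax equilibrium: p* = 79, q* = 95.
Tax on sellers shifts supply to qs = -458 + 7(p − 16) = -570 + 7p.
648 - 7p = -570 + 7p gives buyer price pb = 87; sellers receive ps = 87 − 16 = 71.
New quantity: q = 648 − 7(87) = 39.
DWL = ½ × 16 × (95 − 39) = 448.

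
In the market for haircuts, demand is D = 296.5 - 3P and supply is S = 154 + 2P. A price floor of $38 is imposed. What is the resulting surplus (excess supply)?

Surplus = 47.5

Equilibrium price would be P* = 28.5, so the floor at 38 binds.
At P = 38: D = 182.5, S = 230.
Surplus = 230 − 182.5 = 47.5.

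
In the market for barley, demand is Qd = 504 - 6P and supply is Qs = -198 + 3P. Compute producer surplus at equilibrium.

Producer surplus = 216

Equilibrium: 504 - 6P = -198 + 3P gives P* = 78, Q* = 36.
Supply starts at P = 66 (where Qs = 0).
PS = ½(78 − 66)(36) = 216.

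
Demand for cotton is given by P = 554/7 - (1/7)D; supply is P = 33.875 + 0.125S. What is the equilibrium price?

Set the two price expressions equal: 554/7 - (1/7)Q = 33.875 + 0.125Q.
2535/56 = (15/56)Q, so Q* = 169.
P* = 554/7 − (1/7)(169) = 55.

P* = 55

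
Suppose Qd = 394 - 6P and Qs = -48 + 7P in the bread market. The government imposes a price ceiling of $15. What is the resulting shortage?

Equilibrium price would be P* = 34, so the ceiling at 15 binds.
At P = 15: Qd = 394 − 6(15) = 304, Qs = -48 + 7(15) = 57.
Shortage = 304 − 57 = 247.

Shortage = 247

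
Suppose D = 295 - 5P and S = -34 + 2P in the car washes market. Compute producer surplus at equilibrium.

Producer surplus = 900

Equilibrium: 295 - 5P = -34 + 2P gives P* = 47, Q* = 60.
Supply starts at P = 17 (where S = 0).
PS = ½(47 − 17)(60) = 900.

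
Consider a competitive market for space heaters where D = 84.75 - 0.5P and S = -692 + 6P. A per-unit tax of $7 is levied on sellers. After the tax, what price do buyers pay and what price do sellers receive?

Pre-tax equilibrium: P* = 119.5, Q* = 25.
Tax on sellers shifts supply to S = -692 + 6(P − 7) = -734 + 6P.
84.75 - 0.5P = -734 + 6P gives buyer price Pb = 3275/26; sellers receive Ps = 3275/26 − 7 = 3093/26.
New quantity: Q = 84.75 − 0.5(3275/26) = 283/13.

Buyers pay 3275/26, sellers receive 3093/26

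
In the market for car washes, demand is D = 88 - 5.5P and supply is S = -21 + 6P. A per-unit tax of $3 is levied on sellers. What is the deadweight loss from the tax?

Pre-tax equilibrium: P* = 218/23, Q* = 825/23.
Tax on sellers shifts supply to S = -21 + 6(P − 3) = -39 + 6P.
88 - 5.5P = -39 + 6P gives buyer price Pb = 254/23; sellers receive Ps = 254/23 − 3 = 185/23.
New quantity: Q = 88 − 5.5(254/23) = 627/23.
DWL = ½ × 3 × (825/23 − 627/23) = 297/23.

Deadweight loss = 297/23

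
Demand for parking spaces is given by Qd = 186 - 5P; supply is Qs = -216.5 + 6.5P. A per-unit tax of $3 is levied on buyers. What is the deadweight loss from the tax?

Pre-tax equilibrium: P* = 35, Q* = 11.
Tax on buyers shifts demand to Qd = 186 − 5(P + 3) = 171 - 5P.
171 - 5P = -216.5 + 6.5P gives seller price Ps = 775/23; buyers pay Pb = 775/23 + 3 = 844/23.
New quantity: Q = 186 − 5(844/23) = 58/23.
DWL = ½ × 3 × (11 − 58/23) = 585/46.

Deadweight loss = 585/46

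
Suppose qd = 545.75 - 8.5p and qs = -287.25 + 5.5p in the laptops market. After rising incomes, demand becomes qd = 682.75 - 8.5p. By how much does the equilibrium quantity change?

Δq = 1507/28

Original equilibrium: p* = 59.5, q* = 40.
New equilibrium: 682.75 - 8.5p = -287.25 + 5.5p, so 970 = 14p and p' = 485/7; q' = 682.75 − 8.5(485/7) = 2627/28.
Change in quantity: 2627/28 − 40 = 1507/28.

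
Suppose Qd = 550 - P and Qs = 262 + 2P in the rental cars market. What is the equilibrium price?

P* = 96

Set Qd = Qs: 550 - P = 262 + 2P.
288 = 3P, so P* = 96.
Q* = 550 − 1(96) = 454.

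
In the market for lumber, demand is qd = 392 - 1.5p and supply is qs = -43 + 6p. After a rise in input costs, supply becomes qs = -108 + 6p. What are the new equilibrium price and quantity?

p' = 200/3, q' = 292

Original equilibrium: p* = 58, q* = 305.
New equilibrium: 392 - 1.5p = -108 + 6p, so 500 = 7.5p and p' = 200/3; q' = 392 − 1.5(200/3) = 292.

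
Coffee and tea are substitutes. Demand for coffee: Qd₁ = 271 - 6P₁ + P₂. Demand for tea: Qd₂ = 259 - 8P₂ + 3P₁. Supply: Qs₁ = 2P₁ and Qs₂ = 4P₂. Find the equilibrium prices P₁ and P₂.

P₁ = 3511/93, P₂ = 2885/93

Market 1: 271 - 6P₁ + P₂ = 2P₁ → 8P₁ - P₂ = 271.
Market 2: 12P₂ - 3P₁ = 259.
Eliminating P₂: 12×(1) + 1×(2) gives 93P₁ = 3511, so P₁ = 3511/93.
Back-substitute into (2): P₂ = (259 + 3×3511/93) / 12 = 2885/93.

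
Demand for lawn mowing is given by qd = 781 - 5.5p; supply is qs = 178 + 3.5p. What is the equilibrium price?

Set qd = qs: 781 - 5.5p = 178 + 3.5p.
603 = 9p, so p* = 67.
q* = 781 − 5.5(67) = 412.5.

p* = 67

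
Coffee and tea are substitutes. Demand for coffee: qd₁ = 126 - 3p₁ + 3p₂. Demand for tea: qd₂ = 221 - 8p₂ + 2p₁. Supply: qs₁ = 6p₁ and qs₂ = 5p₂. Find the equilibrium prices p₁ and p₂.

p₁ = 767/37, p₂ = 747/37

Market 1: 126 - 3p₁ + 3p₂ = 6p₁ → 9p₁ - 3p₂ = 126.
Market 2: 13p₂ - 2p₁ = 221.
Eliminating p₂: 13×(1) + 3×(2) gives 111p₁ = 2301, so p₁ = 767/37.
Back-substitute into (2): p₂ = (221 + 2×767/37) / 13 = 747/37.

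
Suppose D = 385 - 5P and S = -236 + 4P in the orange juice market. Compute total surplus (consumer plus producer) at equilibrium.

Total surplus = 360

Equilibrium: 385 - 5P = -236 + 4P gives P* = 69, Q* = 40.
Demand choke price: P = 77; supply starts at P = 59.
CS = ½(77 − 69)(40) = 160; PS = ½(69 − 59)(40) = 200.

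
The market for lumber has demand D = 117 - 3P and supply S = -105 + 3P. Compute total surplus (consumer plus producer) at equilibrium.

Total surplus = 12

Equilibrium: 117 - 3P = -105 + 3P gives P* = 37, Q* = 6.
Demand choke price: P = 39; supply starts at P = 35.
CS = ½(39 − 37)(6) = 6; PS = ½(37 − 35)(6) = 6.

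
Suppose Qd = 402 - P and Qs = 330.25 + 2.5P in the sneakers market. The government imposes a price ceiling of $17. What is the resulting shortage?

Equilibrium price would be P* = 20.5, so the ceiling at 17 binds.
At P = 17: Qd = 402 − 1(17) = 385, Qs = 330.25 + 2.5(17) = 372.75.
Shortage = 385 − 372.75 = 12.25.

Shortage = 12.25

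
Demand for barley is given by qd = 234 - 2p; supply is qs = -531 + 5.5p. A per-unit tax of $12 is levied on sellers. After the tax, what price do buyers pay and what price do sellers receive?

Buyers pay $110.8, sellers receive $98.8

Pre-tax equilibrium: p* = 102, q* = 30.
Tax on sellers shifts supply to qs = -531 + 5.5(p − 12) = -597 + 5.5p.
234 - 2p = -597 + 5.5p gives buyer price pb = 110.8; sellers receive ps = 110.8 − 12 = 98.8.
New quantity: q = 234 − 2(110.8) = 12.4.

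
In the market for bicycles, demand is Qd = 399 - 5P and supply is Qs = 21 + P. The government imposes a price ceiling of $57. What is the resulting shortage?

Shortage = 36

Equilibrium price would be P* = 63, so the ceiling at 57 binds.
At P = 57: Qd = 399 − 5(57) = 114, Qs = 21 + 1(57) = 78.
Shortage = 114 − 78 = 36.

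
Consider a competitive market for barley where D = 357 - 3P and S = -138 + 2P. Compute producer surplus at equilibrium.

Equilibrium: 357 - 3P = -138 + 2P gives P* = 99, Q* = 60.
Supply starts at P = 69 (where S = 0).
PS = ½(99 − 69)(60) = 900.

Producer surplus = 900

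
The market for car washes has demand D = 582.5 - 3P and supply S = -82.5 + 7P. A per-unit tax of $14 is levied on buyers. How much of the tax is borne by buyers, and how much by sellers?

Buyers bear $9.8, sellers bear $4.2

Pre-tax equilibrium: P* = 66.5, Q* = 383.
Tax on buyers shifts demand to D = 582.5 − 3(P + 14) = 540.5 - 3P.
540.5 - 3P = -82.5 + 7P gives seller price Ps = 62.3; buyers pay Pb = 62.3 + 14 = 76.3.
New quantity: Q = 582.5 − 3(76.3) = 353.6.
Buyer burden = 76.3 − 66.5 = 9.8; seller burden = 66.5 − 62.3 = 4.2.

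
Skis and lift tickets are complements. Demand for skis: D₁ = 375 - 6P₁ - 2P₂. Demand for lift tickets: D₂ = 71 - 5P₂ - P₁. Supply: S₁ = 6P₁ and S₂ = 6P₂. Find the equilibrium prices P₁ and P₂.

P₁ = 3983/130, P₂ = 477/130

Market 1: 375 - 6P₁ - 2P₂ = 6P₁ → 12P₁ + 2P₂ = 375.
Market 2: 11P₂ + P₁ = 71.
Eliminating P₂: 11×(1) − 2×(2) gives 130P₁ = 3983, so P₁ = 3983/130.
Back-substitute into (2): P₂ = (71 − 1×3983/130) / 11 = 477/130.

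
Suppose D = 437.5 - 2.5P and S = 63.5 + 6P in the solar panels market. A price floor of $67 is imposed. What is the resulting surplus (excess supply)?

Surplus = 195.5

Equilibrium price would be P* = 44, so the floor at 67 binds.
At P = 67: D = 270, S = 465.5.
Surplus = 465.5 − 270 = 195.5.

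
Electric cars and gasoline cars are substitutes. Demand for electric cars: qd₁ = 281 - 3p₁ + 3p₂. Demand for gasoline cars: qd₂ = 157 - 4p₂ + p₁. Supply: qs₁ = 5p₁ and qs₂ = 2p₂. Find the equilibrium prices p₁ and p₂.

p₁ = 719/15, p₂ = 1537/45

Market 1: 281 - 3p₁ + 3p₂ = 5p₁ → 8p₁ - 3p₂ = 281.
Market 2: 6p₂ - p₁ = 157.
Eliminating p₂: 6×(1) + 3×(2) gives 45p₁ = 2157, so p₁ = 719/15.
Back-substitute into (2): p₂ = (157 + 1×719/15) / 6 = 1537/45.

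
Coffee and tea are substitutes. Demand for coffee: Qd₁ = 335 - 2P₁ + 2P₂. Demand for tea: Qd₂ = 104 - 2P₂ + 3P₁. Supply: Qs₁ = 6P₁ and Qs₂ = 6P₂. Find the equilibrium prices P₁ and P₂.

Market 1: 335 - 2P₁ + 2P₂ = 6P₁ → 8P₁ - 2P₂ = 335.
Market 2: 8P₂ - 3P₁ = 104.
Eliminating P₂: 8×(1) + 2×(2) gives 58P₁ = 2888, so P₁ = 1444/29.
Back-substitute into (2): P₂ = (104 + 3×1444/29) / 8 = 1837/58.

P₁ = 1444/29, P₂ = 1837/58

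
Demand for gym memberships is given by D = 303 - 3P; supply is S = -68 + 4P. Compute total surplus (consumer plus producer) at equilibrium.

Total surplus = 6048

Equilibrium: 303 - 3P = -68 + 4P gives P* = 53, Q* = 144.
Demand choke price: P = 101; supply starts at P = 17.
CS = ½(101 − 53)(144) = 3456; PS = ½(53 − 17)(144) = 2592.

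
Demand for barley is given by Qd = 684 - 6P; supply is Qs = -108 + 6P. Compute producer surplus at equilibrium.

Equilibrium: 684 - 6P = -108 + 6P gives P* = 66, Q* = 288.
Supply starts at P = 18 (where Qs = 0).
PS = ½(66 − 18)(288) = 6912.

Producer surplus = 6912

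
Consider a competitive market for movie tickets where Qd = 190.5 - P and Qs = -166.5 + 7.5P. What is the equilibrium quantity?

Set Qd = Qs: 190.5 - P = -166.5 + 7.5P.
357 = 8.5P, so P* = 42.
Q* = 190.5 − 1(42) = 148.5.

Q* = 148.5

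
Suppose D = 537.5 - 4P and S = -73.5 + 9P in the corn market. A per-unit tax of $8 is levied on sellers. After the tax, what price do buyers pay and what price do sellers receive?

Buyers pay 683/13, sellers receive 579/13

Pre-tax equilibrium: P* = 47, Q* = 349.5.
Tax on sellers shifts supply to S = -73.5 + 9(P − 8) = -145.5 + 9P.
537.5 - 4P = -145.5 + 9P gives buyer price Pb = 683/13; sellers receive Ps = 683/13 − 8 = 579/13.
New quantity: Q = 537.5 − 4(683/13) = 8511/26.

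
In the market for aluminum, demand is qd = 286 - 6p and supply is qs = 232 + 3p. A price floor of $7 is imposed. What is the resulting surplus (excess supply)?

Surplus = 9

Equilibrium price would be p* = 6, so the floor at 7 binds.
At p = 7: qd = 244, qs = 253.
Surplus = 253 − 244 = 9.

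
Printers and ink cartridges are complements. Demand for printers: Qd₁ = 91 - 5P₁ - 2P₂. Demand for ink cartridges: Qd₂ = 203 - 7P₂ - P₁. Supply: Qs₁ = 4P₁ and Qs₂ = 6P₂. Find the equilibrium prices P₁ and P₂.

P₁ = 777/115, P₂ = 1736/115

Market 1: 91 - 5P₁ - 2P₂ = 4P₁ → 9P₁ + 2P₂ = 91.
Market 2: 13P₂ + P₁ = 203.
Eliminating P₂: 13×(1) − 2×(2) gives 115P₁ = 777, so P₁ = 777/115.
Back-substitute into (2): P₂ = (203 − 1×777/115) / 13 = 1736/115.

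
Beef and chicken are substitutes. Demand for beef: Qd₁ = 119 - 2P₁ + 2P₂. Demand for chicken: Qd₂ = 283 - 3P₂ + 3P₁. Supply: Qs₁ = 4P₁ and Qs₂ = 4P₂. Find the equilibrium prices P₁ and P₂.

P₁ = 1399/36, P₂ = 685/12

Market 1: 119 - 2P₁ + 2P₂ = 4P₁ → 6P₁ - 2P₂ = 119.
Market 2: 7P₂ - 3P₁ = 283.
Eliminating P₂: 7×(1) + 2×(2) gives 36P₁ = 1399, so P₁ = 1399/36.
Back-substitute into (2): P₂ = (283 + 3×1399/36) / 7 = 685/12.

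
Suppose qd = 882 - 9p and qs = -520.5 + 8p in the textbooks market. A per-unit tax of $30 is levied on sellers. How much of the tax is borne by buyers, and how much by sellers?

Pre-tax equilibrium: p* = 82.5, q* = 139.5.
Tax on sellers shifts supply to qs = -520.5 + 8(p − 30) = -760.5 + 8p.
882 - 9p = -760.5 + 8p gives buyer price pb = 3285/34; sellers receive ps = 3285/34 − 30 = 2265/34.
New quantity: q = 882 − 9(3285/34) = 423/34.
Buyer burden = 3285/34 − 82.5 = 240/17; seller burden = 82.5 − 2265/34 = 270/17.

Buyers bear 240/17, sellers bear 270/17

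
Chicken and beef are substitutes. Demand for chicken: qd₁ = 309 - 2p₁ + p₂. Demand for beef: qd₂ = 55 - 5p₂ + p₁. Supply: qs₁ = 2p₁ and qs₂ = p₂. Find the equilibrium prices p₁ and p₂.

Market 1: 309 - 2p₁ + p₂ = 2p₁ → 4p₁ - p₂ = 309.
Market 2: 6p₂ - p₁ = 55.
Eliminating p₂: 6×(1) + 1×(2) gives 23p₁ = 1909, so p₁ = 83.
Back-substitute into (2): p₂ = (55 + 1×83) / 6 = 23.

p₁ = 83, p₂ = 23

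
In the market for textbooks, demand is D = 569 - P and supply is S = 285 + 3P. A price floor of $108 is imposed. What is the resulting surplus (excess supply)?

Surplus = 148

Equilibrium price would be P* = 71, so the floor at 108 binds.
At P = 108: D = 461, S = 609.
Surplus = 609 − 461 = 148.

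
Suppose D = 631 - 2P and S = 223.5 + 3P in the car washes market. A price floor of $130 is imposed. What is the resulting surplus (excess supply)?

Surplus = 242.5

Equilibrium price would be P* = 81.5, so the floor at 130 binds.
At P = 130: D = 371, S = 613.5.
Surplus = 613.5 − 371 = 242.5.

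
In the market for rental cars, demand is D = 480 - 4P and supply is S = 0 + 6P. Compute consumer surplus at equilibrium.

Equilibrium: 480 - 4P = 0 + 6P gives P* = 48, Q* = 288.
Demand choke price (D = 0): P = 120.
CS = ½(120 − 48)(288) = 10368.

Consumer surplus = 10368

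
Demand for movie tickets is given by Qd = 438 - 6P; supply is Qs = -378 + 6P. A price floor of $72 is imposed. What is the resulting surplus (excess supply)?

Equilibrium price would be P* = 68, so the floor at 72 binds.
At P = 72: Qd = 6, Qs = 54.
Surplus = 54 − 6 = 48.

Surplus = 48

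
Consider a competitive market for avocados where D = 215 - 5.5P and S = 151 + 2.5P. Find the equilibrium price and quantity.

P* = 8, Q* = 171

Set D = S: 215 - 5.5P = 151 + 2.5P.
64 = 8P, so P* = 8.
Q* = 215 − 5.5(8) = 171.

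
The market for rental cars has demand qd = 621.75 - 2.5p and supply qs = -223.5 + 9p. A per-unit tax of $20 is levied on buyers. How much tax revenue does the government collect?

Tax revenue = 183480/23

Pre-tax equilibrium: p* = 73.5, q* = 438.
Tax on buyers shifts demand to qd = 621.75 − 2.5(p + 20) = 571.75 - 2.5p.
571.75 - 2.5p = -223.5 + 9p gives seller price ps = 3181/46; buyers pay pb = 3181/46 + 20 = 4101/46.
New quantity: q = 621.75 − 2.5(4101/46) = 9174/23.
Revenue = 20 × 9174/23 = 183480/23.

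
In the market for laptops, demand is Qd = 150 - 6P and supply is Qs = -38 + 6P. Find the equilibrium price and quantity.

Set Qd = Qs: 150 - 6P = -38 + 6P.
188 = 12P, so P* = 47/3.
Q* = 150 − 6(47/3) = 56.

P* = 47/3, Q* = 56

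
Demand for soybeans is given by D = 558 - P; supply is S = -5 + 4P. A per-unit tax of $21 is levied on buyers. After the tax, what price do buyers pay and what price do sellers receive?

Pre-tax equilibrium: P* = 112.6, Q* = 445.4.
Tax on buyers shifts demand to D = 558 − 1(P + 21) = 537 - P.
537 - P = -5 + 4P gives seller price Ps = 108.4; buyers pay Pb = 108.4 + 21 = 129.4.
New quantity: Q = 558 − 1(129.4) = 428.6.

Buyers pay $129.4, sellers receive $108.4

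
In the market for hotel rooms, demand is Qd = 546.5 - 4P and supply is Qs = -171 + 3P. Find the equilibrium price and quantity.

Set Qd = Qs: 546.5 - 4P = -171 + 3P.
717.5 = 7P, so P* = 102.5.
Q* = 546.5 − 4(102.5) = 136.5.

P* = 102.5, Q* = 136.5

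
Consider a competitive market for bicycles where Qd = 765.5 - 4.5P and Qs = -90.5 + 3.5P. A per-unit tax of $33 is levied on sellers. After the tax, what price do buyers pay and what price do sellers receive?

Buyers pay $121.4375, sellers receive $88.4375

Pre-tax equilibrium: P* = 107, Q* = 284.
Tax on sellers shifts supply to Qs = -90.5 + 3.5(P − 33) = -206 + 3.5P.
765.5 - 4.5P = -206 + 3.5P gives buyer price Pb = 121.4375; sellers receive Ps = 121.4375 − 33 = 88.4375.
New quantity: Q = 765.5 − 4.5(121.4375) = 219.03125.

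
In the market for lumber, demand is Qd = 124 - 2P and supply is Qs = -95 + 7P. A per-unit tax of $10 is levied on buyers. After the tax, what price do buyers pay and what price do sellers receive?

Pre-tax equilibrium: P* = 73/3, Q* = 226/3.
Tax on buyers shifts demand to Qd = 124 − 2(P + 10) = 104 - 2P.
104 - 2P = -95 + 7P gives seller price Ps = 199/9; buyers pay Pb = 199/9 + 10 = 289/9.
New quantity: Q = 124 − 2(289/9) = 538/9.

Buyers pay 289/9, sellers receive 199/9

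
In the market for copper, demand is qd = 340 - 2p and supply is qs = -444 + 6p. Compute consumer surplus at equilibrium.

Consumer surplus = 5184

Equilibrium: 340 - 2p = -444 + 6p gives p* = 98, q* = 144.
Demand choke price (qd = 0): p = 170.
CS = ½(170 − 98)(144) = 5184.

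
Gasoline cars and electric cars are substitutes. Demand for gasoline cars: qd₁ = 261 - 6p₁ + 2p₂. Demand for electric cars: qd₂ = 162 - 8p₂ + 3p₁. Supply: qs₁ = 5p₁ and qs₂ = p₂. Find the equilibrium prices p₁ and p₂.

Market 1: 261 - 6p₁ + 2p₂ = 5p₁ → 11p₁ - 2p₂ = 261.
Market 2: 9p₂ - 3p₁ = 162.
Eliminating p₂: 9×(1) + 2×(2) gives 93p₁ = 2673, so p₁ = 891/31.
Back-substitute into (2): p₂ = (162 + 3×891/31) / 9 = 855/31.

p₁ = 891/31, p₂ = 855/31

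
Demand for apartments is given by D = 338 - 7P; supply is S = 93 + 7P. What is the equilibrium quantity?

Set D = S: 338 - 7P = 93 + 7P.
245 = 14P, so P* = 17.5.
Q* = 338 − 7(17.5) = 215.5.

Q* = 215.5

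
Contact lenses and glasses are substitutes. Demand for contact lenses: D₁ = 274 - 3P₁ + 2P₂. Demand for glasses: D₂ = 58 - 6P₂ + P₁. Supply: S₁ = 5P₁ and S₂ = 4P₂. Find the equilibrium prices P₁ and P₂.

P₁ = 476/13, P₂ = 123/13

Market 1: 274 - 3P₁ + 2P₂ = 5P₁ → 8P₁ - 2P₂ = 274.
Market 2: 10P₂ - P₁ = 58.
Eliminating P₂: 10×(1) + 2×(2) gives 78P₁ = 2856, so P₁ = 476/13.
Back-substitute into (2): P₂ = (58 + 1×476/13) / 10 = 123/13.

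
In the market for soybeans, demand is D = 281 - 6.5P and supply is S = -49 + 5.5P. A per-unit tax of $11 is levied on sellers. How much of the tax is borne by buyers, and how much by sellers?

Pre-tax equilibrium: P* = 27.5, Q* = 102.25.
Tax on sellers shifts supply to S = -49 + 5.5(P − 11) = -109.5 + 5.5P.
281 - 6.5P = -109.5 + 5.5P gives buyer price Pb = 781/24; sellers receive Ps = 781/24 − 11 = 517/24.
New quantity: Q = 281 − 6.5(781/24) = 3335/48.
Buyer burden = 781/24 − 27.5 = 121/24; seller burden = 27.5 − 517/24 = 143/24.

Buyers bear 121/24, sellers bear 143/24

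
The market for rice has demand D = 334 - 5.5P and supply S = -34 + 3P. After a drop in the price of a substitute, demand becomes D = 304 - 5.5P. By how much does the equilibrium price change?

Original equilibrium: P* = 736/17, Q* = 1630/17.
New equilibrium: 304 - 5.5P = -34 + 3P, so 338 = 8.5P and P' = 676/17; Q' = 304 − 5.5(676/17) = 1450/17.
Change in price: 676/17 − 736/17 = -60/17.

ΔP = -60/17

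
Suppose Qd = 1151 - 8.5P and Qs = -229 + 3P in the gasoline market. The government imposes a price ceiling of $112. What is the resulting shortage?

Equilibrium price would be P* = 120, so the ceiling at 112 binds.
At P = 112: Qd = 1151 − 8.5(112) = 199, Qs = -229 + 3(112) = 107.
Shortage = 199 − 107 = 92.

Shortage = 92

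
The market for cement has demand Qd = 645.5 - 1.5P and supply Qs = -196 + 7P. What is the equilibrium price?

Set Qd = Qs: 645.5 - 1.5P = -196 + 7P.
841.5 = 8.5P, so P* = 99.
Q* = 645.5 − 1.5(99) = 497.

P* = 99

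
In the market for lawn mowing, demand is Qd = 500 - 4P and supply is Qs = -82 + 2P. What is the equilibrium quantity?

Set Qd = Qs: 500 - 4P = -82 + 2P.
582 = 6P, so P* = 97.
Q* = 500 − 4(97) = 112.

Q* = 112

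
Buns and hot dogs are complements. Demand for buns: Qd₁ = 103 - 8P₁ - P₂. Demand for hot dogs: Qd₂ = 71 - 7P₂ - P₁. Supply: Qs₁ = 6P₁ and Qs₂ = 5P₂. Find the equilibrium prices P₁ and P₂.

P₁ = 1165/167, P₂ = 891/167

Market 1: 103 - 8P₁ - P₂ = 6P₁ → 14P₁ + P₂ = 103.
Market 2: 12P₂ + P₁ = 71.
Eliminating P₂: 12×(1) − 1×(2) gives 167P₁ = 1165, so P₁ = 1165/167.
Back-substitute into (2): P₂ = (71 − 1×1165/167) / 12 = 891/167.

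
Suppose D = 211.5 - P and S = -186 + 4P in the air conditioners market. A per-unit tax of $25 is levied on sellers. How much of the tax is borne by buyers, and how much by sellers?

Buyers bear $20, sellers bear $5

Pre-tax equilibrium: P* = 79.5, Q* = 132.
Tax on sellers shifts supply to S = -186 + 4(P − 25) = -286 + 4P.
211.5 - P = -286 + 4P gives buyer price Pb = 99.5; sellers receive Ps = 99.5 − 25 = 74.5.
New quantity: Q = 211.5 − 1(99.5) = 112.
Buyer burden = 99.5 − 79.5 = 20; seller burden = 79.5 − 74.5 = 5.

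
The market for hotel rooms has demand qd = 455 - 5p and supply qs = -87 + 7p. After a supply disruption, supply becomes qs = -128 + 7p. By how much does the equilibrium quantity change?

Original equilibrium: p* = 271/6, q* = 1375/6.
New equilibrium: 455 - 5p = -128 + 7p, so 583 = 12p and p' = 583/12; q' = 455 − 5(583/12) = 2545/12.
Change in quantity: 2545/12 − 1375/6 = -205/12.

Δq = -205/12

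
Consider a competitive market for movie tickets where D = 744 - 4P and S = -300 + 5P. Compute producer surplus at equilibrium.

Equilibrium: 744 - 4P = -300 + 5P gives P* = 116, Q* = 280.
Supply starts at P = 60 (where S = 0).
PS = ½(116 − 60)(280) = 7840.

Producer surplus = 7840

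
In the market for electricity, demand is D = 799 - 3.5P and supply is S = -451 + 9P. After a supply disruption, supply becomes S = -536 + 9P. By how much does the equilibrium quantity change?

ΔQ = -23.8

Original equilibrium: P* = 100, Q* = 449.
New equilibrium: 799 - 3.5P = -536 + 9P, so 1335 = 12.5P and P' = 106.8; Q' = 799 − 3.5(106.8) = 425.2.
Change in quantity: 425.2 − 449 = -23.8.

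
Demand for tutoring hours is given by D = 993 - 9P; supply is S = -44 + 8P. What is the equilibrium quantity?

Set D = S: 993 - 9P = -44 + 8P.
1037 = 17P, so P* = 61.
Q* = 993 − 9(61) = 444.

Q* = 444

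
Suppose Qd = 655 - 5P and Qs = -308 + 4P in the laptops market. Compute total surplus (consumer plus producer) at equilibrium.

Total surplus = 3240

Equilibrium: 655 - 5P = -308 + 4P gives P* = 107, Q* = 120.
Demand choke price: P = 131; supply starts at P = 77.
CS = ½(131 − 107)(120) = 1440; PS = ½(107 − 77)(120) = 1800.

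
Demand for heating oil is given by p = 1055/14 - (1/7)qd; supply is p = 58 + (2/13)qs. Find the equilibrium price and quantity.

Set the two price expressions equal: 1055/14 - (1/7)q = 58 + (2/13)q.
243/14 = (27/91)q, so q* = 58.5.
p* = 1055/14 − (1/7)(58.5) = 67.

p* = 67, q* = 58.5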